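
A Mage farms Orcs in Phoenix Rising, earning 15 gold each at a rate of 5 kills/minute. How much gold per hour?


Gold per minute = 15 * 5 = 75
Gold per hour = 75 * 60 = 4500

4500 gold/hour


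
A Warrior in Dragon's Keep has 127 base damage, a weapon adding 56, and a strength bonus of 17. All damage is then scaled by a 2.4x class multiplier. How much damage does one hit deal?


Sum base + weapon + str = 127 + 56 + 17 = 200
Multiply by 2.4:
200 * 2.4 = 480.0

480.0 damage


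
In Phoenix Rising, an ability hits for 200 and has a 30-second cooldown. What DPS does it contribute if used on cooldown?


DPS = damage / cooldown
= 200 / 30
= 6.67

6.67 DPS


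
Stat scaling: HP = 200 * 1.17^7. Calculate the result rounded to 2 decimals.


value = base * growth^level
= 200 * 1.17^7
= 200 * 3.001242
= 600.25

600.25 HP


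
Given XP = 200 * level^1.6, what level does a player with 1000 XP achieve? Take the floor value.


XP = 200 * level^1.6, so level = (XP / 200)^(1/1.6)
= (1000 / 200)^(1/1.6)
= 5.0^0.625
= 2.7344
Floor: level = 2

level 2


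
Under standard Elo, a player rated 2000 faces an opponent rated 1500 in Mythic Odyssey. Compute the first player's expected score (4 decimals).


Elo expected score: Ea = 1/(1 + 10^((Rb-Ra)/400))
Rb - Ra = 1500 - 2000 = -500
(Rb-Ra)/400 = -500/400 = -1.25
10^-1.25 = 0.056234
Ea = 1/(1 + 0.056234) = 1/1.056234 = 0.9468

0.9468


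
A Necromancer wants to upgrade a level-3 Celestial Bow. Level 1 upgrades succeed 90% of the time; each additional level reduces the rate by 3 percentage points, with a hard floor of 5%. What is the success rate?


raw_rate = 90 - 3 * (3 - 1)
= 90 - 3 * 2
= 90 - 6
= 84
Apply floor: max(84, 5) = 84%

84%


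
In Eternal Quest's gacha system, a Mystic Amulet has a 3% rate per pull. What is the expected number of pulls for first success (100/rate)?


Expected pulls for a geometric distribution = 1/p = 100 / rate%
= 100 / 3
= 33.33

33.33 pulls


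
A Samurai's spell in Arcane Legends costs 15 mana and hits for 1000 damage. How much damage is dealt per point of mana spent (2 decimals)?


Efficiency = damage / mana
= 1000 / 15
= 66.67

66.67 dmg/mana


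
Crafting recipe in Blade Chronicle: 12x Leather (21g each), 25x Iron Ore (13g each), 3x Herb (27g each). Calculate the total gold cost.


Cost breakdown:
  Leather: 12 * 21 = 252
  Iron Ore: 25 * 13 = 325
  Herb: 3 * 27 = 81
Total = 252 + 325 + 81 = 658

658 gold


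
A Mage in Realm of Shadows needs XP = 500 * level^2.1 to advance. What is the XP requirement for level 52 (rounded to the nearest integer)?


XP = 500 * level^2.1
Substitute level = 52:
XP = 500 * 52^2.1
= 500 * 4014.2741
= 2007137

2007137 XP


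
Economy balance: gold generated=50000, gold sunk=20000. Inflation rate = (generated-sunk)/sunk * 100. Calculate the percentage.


Net gold = 50000 - 20000 = 30000
Inflation rate = net / sunk * 100 = 30000 / 20000 * 100
= 1.5 * 100
= 150.00%

150.00%


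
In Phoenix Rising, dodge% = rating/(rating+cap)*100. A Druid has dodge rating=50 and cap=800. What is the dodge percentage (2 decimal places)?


dodge% = 50 / (50 + 800) * 100
= 50 / 850 * 100
= 0.058824 * 100
= 5.88%

5.88%


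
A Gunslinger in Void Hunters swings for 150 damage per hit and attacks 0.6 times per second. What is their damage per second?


DPS = damage * attack_speed
= 150 * 0.6
= 90.0

90.0 DPS


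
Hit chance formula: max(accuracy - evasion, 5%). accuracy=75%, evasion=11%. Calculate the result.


accuracy - evasion = 75 - 11 = 64
Apply floor: max(64, 5) = 64
Hit chance = 64%

64%


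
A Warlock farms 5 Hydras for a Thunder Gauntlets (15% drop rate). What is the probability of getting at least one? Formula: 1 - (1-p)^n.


P(at least one) = 1 - P(none) = 1 - (1-p)^n
p = 15/100 = 0.15
1 - p = 0.85
(1 - p)^5 = 0.85^5 = 0.443705
P(at least one) = 1 - 0.443705 = 0.5563

0.5563


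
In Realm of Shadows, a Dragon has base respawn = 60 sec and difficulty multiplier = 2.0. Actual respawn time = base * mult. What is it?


Respawn time = base * multiplier
= 60 * 2.0
= 120.0 seconds

120.0 seconds


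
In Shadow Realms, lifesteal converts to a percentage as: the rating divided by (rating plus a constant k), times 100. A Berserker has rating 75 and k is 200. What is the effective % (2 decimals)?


effective% = rating / (rating + k) * 100
= 75 / (75 + 200) * 100
= 75 / 275 * 100
= 0.272727 * 100
= 27.27%

27.27%


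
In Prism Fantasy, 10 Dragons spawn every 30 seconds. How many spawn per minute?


Spawns per minute = count * (60 / interval)
= 10 * (60 / 30)
= 10 * 2.0
= 20.0

20.0 per minute


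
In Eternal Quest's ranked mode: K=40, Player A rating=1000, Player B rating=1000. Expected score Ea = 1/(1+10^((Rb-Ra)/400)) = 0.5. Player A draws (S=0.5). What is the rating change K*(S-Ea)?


Elo update: delta = K * (S - Ea), where S = 0.5 (draws)
S - Ea = 0.5 - 0.5 = 0.0
Rating change = 40 * 0.0
= 0.00

0.00 rating points


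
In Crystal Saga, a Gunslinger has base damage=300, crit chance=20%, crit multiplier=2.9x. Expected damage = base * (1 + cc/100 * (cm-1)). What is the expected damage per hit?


E[dmg] = base * (1 + crit_chance * (crit_mult - 1))
cc as decimal = 20/100 = 0.2
cm - 1 = 2.9 - 1 = 1.9
Bonus factor = 0.2 * 1.9 = 0.38
Total multiplier = 1 + 0.38 = 1.38
Expected damage = 300 * 1.38 = 414.00

414.00 damage


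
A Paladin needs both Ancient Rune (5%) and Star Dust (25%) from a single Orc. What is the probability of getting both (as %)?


For independent events, P(both) = P(A) * P(B)
= 5% * 25%
= 125 / 100 %
= 1.25%

1.25%


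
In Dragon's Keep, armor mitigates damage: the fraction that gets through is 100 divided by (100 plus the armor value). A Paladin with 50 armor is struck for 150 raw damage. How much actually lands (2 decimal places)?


actual = 150 * 100 / (100 + 50)
= 150 * 100 / 150
= 15000 / 150
= 100.00

100.00 damage


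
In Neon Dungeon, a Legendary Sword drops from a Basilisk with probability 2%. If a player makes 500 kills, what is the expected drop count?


Expected drops = kills * (drop_rate / 100)
= 500 * (2 / 100)
= 500 * 0.02
= 10.0

10.0 drops


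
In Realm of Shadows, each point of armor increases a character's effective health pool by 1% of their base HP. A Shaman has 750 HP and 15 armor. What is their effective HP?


EHP = 750 * (1 + 15/100)
= 750 * (1 + 0.15)
= 750 * 1.15
= 862.5

862.5 EHP


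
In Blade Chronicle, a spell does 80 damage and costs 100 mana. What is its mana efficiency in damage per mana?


Efficiency = damage / mana
= 80 / 100
= 0.80

0.80 dmg/mana


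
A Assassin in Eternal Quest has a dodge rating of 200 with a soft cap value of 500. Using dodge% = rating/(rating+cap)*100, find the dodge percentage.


dodge% = 200 / (200 + 500) * 100
= 200 / 700 * 100
= 0.285714 * 100
= 28.57%

28.57%


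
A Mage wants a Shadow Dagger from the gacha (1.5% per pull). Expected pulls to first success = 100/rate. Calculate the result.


Expected pulls for a geometric distribution = 1/p = 100 / rate%
= 100 / 1.5
= 66.67

66.67 pulls


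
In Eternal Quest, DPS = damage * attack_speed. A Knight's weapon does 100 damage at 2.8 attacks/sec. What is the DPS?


DPS = damage * attack_speed
= 100 * 2.8
= 280.0

280.0 DPS


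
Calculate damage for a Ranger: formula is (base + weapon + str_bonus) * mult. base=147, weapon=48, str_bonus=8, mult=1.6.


Sum base + weapon + str = 147 + 48 + 8 = 203
Multiply by 1.6:
203 * 1.6 = 324.8

324.8 damage


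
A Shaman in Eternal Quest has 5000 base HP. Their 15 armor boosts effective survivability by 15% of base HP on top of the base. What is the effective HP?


EHP = 5000 * (1 + 15/100)
= 5000 * (1 + 0.15)
= 5000 * 1.15
= 5750.0

5750.0 EHP


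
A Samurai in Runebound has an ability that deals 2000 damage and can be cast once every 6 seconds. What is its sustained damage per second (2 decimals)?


DPS = damage / cooldown
= 2000 / 6
= 333.33

333.33 DPS


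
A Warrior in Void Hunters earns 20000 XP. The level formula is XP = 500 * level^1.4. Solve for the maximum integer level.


XP = 500 * level^1.4, so level = (XP / 500)^(1/1.4)
= (20000 / 500)^(1/1.4)
= 40.0^0.7143
= 13.9421
Floor: level = 13

level 13


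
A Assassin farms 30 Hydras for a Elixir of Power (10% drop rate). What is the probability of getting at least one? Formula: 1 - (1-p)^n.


P(at least one) = 1 - P(none) = 1 - (1-p)^n
p = 10/100 = 0.1
1 - p = 0.9
(1 - p)^30 = 0.9^30 = 0.042391
P(at least one) = 1 - 0.042391 = 0.9576

0.9576


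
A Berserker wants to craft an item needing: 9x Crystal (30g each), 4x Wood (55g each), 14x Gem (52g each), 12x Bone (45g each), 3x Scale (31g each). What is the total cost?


Cost breakdown:
  Crystal: 9 * 30 = 270
  Wood: 4 * 55 = 220
  Gem: 14 * 52 = 728
  Bone: 12 * 45 = 540
  Scale: 3 * 31 = 93
Total = 270 + 220 + 728 + 540 + 93 = 1851

1851 gold


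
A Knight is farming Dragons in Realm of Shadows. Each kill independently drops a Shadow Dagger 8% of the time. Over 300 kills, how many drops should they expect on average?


Expected drops = kills * (drop_rate / 100)
= 300 * (8 / 100)
= 300 * 0.08
= 24.0

24.0 drops


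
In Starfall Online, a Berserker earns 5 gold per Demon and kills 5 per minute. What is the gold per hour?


Gold per minute = 5 * 5 = 25
Gold per hour = 25 * 60 = 1500

1500 gold/hour


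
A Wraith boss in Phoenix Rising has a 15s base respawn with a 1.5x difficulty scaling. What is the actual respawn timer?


Respawn time = base * multiplier
= 15 * 1.5
= 22.5 seconds

22.5 seconds


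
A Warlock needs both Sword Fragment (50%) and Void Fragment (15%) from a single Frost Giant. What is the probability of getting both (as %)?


For independent events, P(both) = P(A) * P(B)
= 50% * 15%
= 750 / 100 %
= 7.5%

7.5%


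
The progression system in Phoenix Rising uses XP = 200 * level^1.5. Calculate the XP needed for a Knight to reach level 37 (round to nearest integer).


XP = 200 * level^1.5
Substitute level = 37:
XP = 200 * 37^1.5
= 200 * 225.0622
= 45012

45012 XP


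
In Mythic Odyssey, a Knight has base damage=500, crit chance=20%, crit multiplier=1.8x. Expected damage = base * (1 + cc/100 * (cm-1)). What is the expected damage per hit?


E[dmg] = base * (1 + crit_chance * (crit_mult - 1))
cc as decimal = 20/100 = 0.2
cm - 1 = 1.8 - 1 = 0.8
Bonus factor = 0.2 * 0.8 = 0.16
Total multiplier = 1 + 0.16 = 1.16
Expected damage = 500 * 1.16 = 580.00

580.00 damage


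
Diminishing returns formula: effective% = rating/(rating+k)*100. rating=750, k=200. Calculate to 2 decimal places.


effective% = rating / (rating + k) * 100
= 750 / (750 + 200) * 100
= 750 / 950 * 100
= 0.789474 * 100
= 78.95%

78.95%


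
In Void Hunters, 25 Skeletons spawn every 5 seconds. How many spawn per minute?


Spawns per minute = count * (60 / interval)
= 25 * (60 / 5)
= 25 * 12.0
= 300.0

300.0 per minute


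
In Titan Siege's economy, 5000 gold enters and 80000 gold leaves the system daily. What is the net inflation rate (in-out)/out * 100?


Net gold = 5000 - 80000 = -75000
Inflation rate = net / sunk * 100 = -75000 / 80000 * 100
= -0.9375 * 100
= -93.75%

-93.75%


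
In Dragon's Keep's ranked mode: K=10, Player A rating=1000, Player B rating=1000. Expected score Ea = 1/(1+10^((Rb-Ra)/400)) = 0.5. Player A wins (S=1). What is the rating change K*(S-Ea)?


Elo update: delta = K * (S - Ea), where S = 1 (wins)
S - Ea = 1 - 0.5 = 0.5
Rating change = 10 * 0.5
= 5.00

5.00 rating points


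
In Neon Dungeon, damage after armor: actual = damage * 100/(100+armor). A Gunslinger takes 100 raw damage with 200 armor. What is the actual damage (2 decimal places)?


actual = 100 * 100 / (100 + 200)
= 100 * 100 / 300
= 10000 / 300
= 33.33

33.33 damage


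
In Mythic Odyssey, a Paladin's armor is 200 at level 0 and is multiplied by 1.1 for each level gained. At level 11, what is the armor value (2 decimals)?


value = base * growth^level
= 200 * 1.1^11
= 200 * 2.853117
= 570.62

570.62 armor


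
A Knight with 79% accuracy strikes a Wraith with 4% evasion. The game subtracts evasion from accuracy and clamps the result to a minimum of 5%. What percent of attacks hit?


accuracy - evasion = 79 - 4 = 75
Apply floor: max(75, 5) = 75
Hit chance = 75%

75%


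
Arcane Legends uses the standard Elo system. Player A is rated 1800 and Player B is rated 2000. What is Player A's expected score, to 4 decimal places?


Elo expected score: Ea = 1/(1 + 10^((Rb-Ra)/400))
Rb - Ra = 2000 - 1800 = 200
(Rb-Ra)/400 = 200/400 = 0.5
10^0.5 = 3.162278
Ea = 1/(1 + 3.162278) = 1/4.162278 = 0.2403

0.2403


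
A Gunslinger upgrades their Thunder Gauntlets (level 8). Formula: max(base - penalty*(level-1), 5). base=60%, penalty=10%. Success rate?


raw_rate = 60 - 10 * (8 - 1)
= 60 - 10 * 7
= 60 - 70
= -10
Apply floor: max(-10, 5) = 5%

5%


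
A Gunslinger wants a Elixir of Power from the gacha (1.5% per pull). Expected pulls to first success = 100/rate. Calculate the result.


Expected pulls for a geometric distribution = 1/p = 100 / rate%
= 100 / 1.5
= 66.67

66.67 pulls


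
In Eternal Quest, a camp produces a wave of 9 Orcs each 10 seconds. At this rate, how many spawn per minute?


Spawns per minute = count * (60 / interval)
= 9 * (60 / 10)
= 9 * 6.0
= 54.0

54.0 per minute


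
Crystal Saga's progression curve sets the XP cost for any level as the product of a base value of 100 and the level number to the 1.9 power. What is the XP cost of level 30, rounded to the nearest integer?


XP = 100 * level^1.9
Substitute level = 30:
XP = 100 * 30^1.9
= 100 * 640.5166
= 64052

64052 XP


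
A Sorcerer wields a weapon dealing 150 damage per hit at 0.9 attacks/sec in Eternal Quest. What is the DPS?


DPS = damage * attack_speed
= 150 * 0.9
= 135.0

135.0 DPS


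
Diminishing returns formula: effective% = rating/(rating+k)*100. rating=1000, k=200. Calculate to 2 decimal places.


effective% = rating / (rating + k) * 100
= 1000 / (1000 + 200) * 100
= 1000 / 1200 * 100
= 0.833333 * 100
= 83.33%

83.33%


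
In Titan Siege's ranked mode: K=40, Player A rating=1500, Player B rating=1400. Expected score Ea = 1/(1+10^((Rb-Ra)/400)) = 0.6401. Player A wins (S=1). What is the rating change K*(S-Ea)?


Elo update: delta = K * (S - Ea), where S = 1 (wins)
S - Ea = 1 - 0.6401 = 0.3599
Rating change = 40 * 0.3599
= 14.40

14.40 rating points


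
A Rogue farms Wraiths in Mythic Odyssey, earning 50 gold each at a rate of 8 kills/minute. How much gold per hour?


Gold per minute = 50 * 8 = 400
Gold per hour = 400 * 60 = 24000

24000 gold/hour


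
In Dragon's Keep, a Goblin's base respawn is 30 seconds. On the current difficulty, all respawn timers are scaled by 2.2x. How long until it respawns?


Respawn time = base * multiplier
= 30 * 2.2
= 66.0 seconds

66.0 seconds


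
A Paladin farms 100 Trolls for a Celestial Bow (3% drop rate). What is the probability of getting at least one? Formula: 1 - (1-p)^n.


P(at least one) = 1 - P(none) = 1 - (1-p)^n
p = 3/100 = 0.03
1 - p = 0.97
(1 - p)^100 = 0.97^100 = 0.047553
P(at least one) = 1 - 0.047553 = 0.9524

0.9524


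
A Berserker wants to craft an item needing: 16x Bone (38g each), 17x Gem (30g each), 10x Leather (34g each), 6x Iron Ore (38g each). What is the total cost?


Cost breakdown:
  Bone: 16 * 38 = 608
  Gem: 17 * 30 = 510
  Leather: 10 * 34 = 340
  Iron Ore: 6 * 38 = 228
Total = 608 + 510 + 340 + 228 = 1686

1686 gold


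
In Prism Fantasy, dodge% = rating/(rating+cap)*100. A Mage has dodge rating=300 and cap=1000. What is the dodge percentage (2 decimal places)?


dodge% = 300 / (300 + 1000) * 100
= 300 / 1300 * 100
= 0.230769 * 100
= 23.08%

23.08%


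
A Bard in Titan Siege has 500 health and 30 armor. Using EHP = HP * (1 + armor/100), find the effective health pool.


EHP = 500 * (1 + 30/100)
= 500 * (1 + 0.3)
= 500 * 1.3
= 650.0

650.0 EHP


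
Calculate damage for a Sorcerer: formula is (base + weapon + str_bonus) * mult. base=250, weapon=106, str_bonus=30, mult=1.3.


Sum base + weapon + str = 250 + 106 + 30 = 386
Multiply by 1.3:
386 * 1.3 = 501.8

501.8 damage


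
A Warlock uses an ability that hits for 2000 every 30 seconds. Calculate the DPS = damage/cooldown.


DPS = damage / cooldown
= 2000 / 30
= 66.67

66.67 DPS


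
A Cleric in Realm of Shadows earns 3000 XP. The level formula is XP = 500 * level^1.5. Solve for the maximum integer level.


XP = 500 * level^1.5, so level = (XP / 500)^(1/1.5)
= (3000 / 500)^(1/1.5)
= 6.0^0.6667
= 3.3019
Floor: level = 3

level 3


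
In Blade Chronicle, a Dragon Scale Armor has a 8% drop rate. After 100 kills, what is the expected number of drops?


Expected drops = kills * (drop_rate / 100)
= 100 * (8 / 100)
= 100 * 0.08
= 8.0

8.0 drops


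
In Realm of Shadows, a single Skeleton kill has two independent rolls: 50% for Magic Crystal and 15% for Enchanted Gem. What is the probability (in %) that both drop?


For independent events, P(both) = P(A) * P(B)
= 50% * 15%
= 750 / 100 %
= 7.5%

7.5%


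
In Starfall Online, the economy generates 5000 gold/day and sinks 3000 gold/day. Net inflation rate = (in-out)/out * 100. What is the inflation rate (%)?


Net gold = 5000 - 3000 = 2000
Inflation rate = net / sunk * 100 = 2000 / 3000 * 100
= 0.666667 * 100
= 66.67%

66.67%


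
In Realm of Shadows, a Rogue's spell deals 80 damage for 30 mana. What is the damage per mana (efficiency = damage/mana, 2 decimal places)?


Efficiency = damage / mana
= 80 / 30
= 2.67

2.67 dmg/mana


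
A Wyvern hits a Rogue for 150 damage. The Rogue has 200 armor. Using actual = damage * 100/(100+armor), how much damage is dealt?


actual = 150 * 100 / (100 + 200)
= 150 * 100 / 300
= 15000 / 300
= 50.00

50.00 damage


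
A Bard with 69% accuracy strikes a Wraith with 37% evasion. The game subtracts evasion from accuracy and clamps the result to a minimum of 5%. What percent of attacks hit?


accuracy - evasion = 69 - 37 = 32
Apply floor: max(32, 5) = 32
Hit chance = 32%

32%


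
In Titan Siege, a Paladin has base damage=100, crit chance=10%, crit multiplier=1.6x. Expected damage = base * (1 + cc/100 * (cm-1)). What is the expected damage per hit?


E[dmg] = base * (1 + crit_chance * (crit_mult - 1))
cc as decimal = 10/100 = 0.1
cm - 1 = 1.6 - 1 = 0.6
Bonus factor = 0.1 * 0.6 = 0.06
Total multiplier = 1 + 0.06 = 1.06
Expected damage = 100 * 1.06 = 106.00

106.00 damage


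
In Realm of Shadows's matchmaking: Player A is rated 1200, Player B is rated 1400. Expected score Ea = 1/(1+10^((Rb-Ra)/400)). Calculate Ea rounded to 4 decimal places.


Elo expected score: Ea = 1/(1 + 10^((Rb-Ra)/400))
Rb - Ra = 1400 - 1200 = 200
(Rb-Ra)/400 = 200/400 = 0.5
10^0.5 = 3.162278
Ea = 1/(1 + 3.162278) = 1/4.162278 = 0.2403

0.2403


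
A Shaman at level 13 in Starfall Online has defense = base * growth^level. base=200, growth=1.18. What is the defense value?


value = base * growth^level
= 200 * 1.18^13
= 200 * 8.599359
= 1719.87

1719.87 defense


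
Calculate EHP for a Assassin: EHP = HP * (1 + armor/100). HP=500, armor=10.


EHP = 500 * (1 + 10/100)
= 500 * (1 + 0.1)
= 500 * 1.1
= 550.0

550.0 EHP


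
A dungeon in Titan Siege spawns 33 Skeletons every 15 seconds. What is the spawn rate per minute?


Spawns per minute = count * (60 / interval)
= 33 * (60 / 15)
= 33 * 4.0
= 132.0

132.0 per minute


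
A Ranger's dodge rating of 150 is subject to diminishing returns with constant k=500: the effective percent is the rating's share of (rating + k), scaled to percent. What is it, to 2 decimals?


effective% = rating / (rating + k) * 100
= 150 / (150 + 500) * 100
= 150 / 650 * 100
= 0.230769 * 100
= 23.08%

23.08%


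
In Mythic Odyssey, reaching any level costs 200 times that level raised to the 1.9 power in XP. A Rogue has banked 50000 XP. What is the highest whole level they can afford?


XP = 200 * level^1.9, so level = (XP / 200)^(1/1.9)
= (50000 / 200)^(1/1.9)
= 250.0^0.5263
= 18.2841
Floor: level = 18

level 18


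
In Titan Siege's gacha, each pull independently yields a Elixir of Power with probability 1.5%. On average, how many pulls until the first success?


Expected pulls for a geometric distribution = 1/p = 100 / rate%
= 100 / 1.5
= 66.67

66.67 pulls


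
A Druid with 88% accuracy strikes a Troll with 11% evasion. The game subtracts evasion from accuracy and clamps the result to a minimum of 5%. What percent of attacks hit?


accuracy - evasion = 88 - 11 = 77
Apply floor: max(77, 5) = 77
Hit chance = 77%

77%


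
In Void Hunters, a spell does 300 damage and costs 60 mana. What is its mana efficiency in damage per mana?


Efficiency = damage / mana
= 300 / 60
= 5.00

5.00 dmg/mana


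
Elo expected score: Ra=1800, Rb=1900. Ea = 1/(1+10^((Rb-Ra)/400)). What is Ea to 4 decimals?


Elo expected score: Ea = 1/(1 + 10^((Rb-Ra)/400))
Rb - Ra = 1900 - 1800 = 100
(Rb-Ra)/400 = 100/400 = 0.25
10^0.25 = 1.778279
Ea = 1/(1 + 1.778279) = 1/2.778279 = 0.3599

0.3599


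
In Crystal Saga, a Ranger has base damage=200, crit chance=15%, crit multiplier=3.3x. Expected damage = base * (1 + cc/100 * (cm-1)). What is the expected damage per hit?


E[dmg] = base * (1 + crit_chance * (crit_mult - 1))
cc as decimal = 15/100 = 0.15
cm - 1 = 3.3 - 1 = 2.3
Bonus factor = 0.15 * 2.3 = 0.345
Total multiplier = 1 + 0.345 = 1.345
Expected damage = 200 * 1.345 = 269.00

269.00 damage


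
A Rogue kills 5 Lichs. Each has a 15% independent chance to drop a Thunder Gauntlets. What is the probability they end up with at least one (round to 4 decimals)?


P(at least one) = 1 - P(none) = 1 - (1-p)^n
p = 15/100 = 0.15
1 - p = 0.85
(1 - p)^5 = 0.85^5 = 0.443705
P(at least one) = 1 - 0.443705 = 0.5563

0.5563


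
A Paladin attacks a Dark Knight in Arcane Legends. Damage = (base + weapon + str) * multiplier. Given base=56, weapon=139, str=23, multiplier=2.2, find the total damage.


Sum base + weapon + str = 56 + 139 + 23 = 218
Multiply by 2.2:
218 * 2.2 = 479.6

479.6 damage


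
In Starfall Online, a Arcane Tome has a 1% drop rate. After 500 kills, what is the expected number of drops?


Expected drops = kills * (drop_rate / 100)
= 500 * (1 / 100)
= 500 * 0.01
= 5.0

5.0 drops


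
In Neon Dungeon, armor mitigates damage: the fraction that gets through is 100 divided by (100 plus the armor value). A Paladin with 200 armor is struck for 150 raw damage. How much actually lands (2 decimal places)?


actual = 150 * 100 / (100 + 200)
= 150 * 100 / 300
= 15000 / 300
= 50.00

50.00 damage


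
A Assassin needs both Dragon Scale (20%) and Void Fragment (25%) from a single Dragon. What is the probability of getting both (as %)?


For independent events, P(both) = P(A) * P(B)
= 20% * 25%
= 500 / 100 %
= 5.0%

5.0%


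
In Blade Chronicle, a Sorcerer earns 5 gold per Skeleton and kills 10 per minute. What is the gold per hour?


Gold per minute = 5 * 10 = 50
Gold per hour = 50 * 60 = 3000

3000 gold/hour


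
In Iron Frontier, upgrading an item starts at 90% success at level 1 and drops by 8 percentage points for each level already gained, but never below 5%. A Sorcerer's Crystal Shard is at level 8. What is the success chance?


raw_rate = 90 - 8 * (8 - 1)
= 90 - 8 * 7
= 90 - 56
= 34
Apply floor: max(34, 5) = 34%

34%


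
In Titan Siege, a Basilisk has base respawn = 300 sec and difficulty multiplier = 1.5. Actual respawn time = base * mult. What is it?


Respawn time = base * multiplier
= 300 * 1.5
= 450.0 seconds

450.0 seconds


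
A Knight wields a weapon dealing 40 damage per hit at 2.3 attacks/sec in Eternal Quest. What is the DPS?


DPS = damage * attack_speed
= 40 * 2.3
= 92.0

92.0 DPS


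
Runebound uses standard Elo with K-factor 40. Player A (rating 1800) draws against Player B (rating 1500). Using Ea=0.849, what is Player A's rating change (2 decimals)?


Elo update: delta = K * (S - Ea), where S = 0.5 (draws)
S - Ea = 0.5 - 0.849 = -0.349
Rating change = 40 * -0.349
= -13.96

-13.96 rating points


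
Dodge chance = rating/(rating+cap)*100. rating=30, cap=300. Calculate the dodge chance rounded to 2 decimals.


dodge% = 30 / (30 + 300) * 100
= 30 / 330 * 100
= 0.090909 * 100
= 9.09%

9.09%


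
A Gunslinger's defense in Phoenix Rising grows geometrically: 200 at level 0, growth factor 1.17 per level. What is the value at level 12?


value = base * growth^level
= 200 * 1.17^12
= 200 * 6.580067
= 1316.01

1316.01 defense


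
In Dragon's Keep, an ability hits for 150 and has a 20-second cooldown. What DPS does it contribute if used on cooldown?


DPS = damage / cooldown
= 150 / 20
= 7.50

7.50 DPS


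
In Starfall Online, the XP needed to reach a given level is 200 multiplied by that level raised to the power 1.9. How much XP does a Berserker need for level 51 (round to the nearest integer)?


XP = 200 * level^1.9
Substitute level = 51:
XP = 200 * 51^1.9
= 200 * 1755.4293
= 351086

351086 XP


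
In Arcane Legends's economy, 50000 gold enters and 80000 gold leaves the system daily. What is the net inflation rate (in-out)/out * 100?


Net gold = 50000 - 80000 = -30000
Inflation rate = net / sunk * 100 = -30000 / 80000 * 100
= -0.375 * 100
= -37.50%

-37.50%


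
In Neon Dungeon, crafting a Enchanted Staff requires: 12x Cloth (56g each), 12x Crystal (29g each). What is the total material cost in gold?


Cost breakdown:
  Cloth: 12 * 56 = 672
  Crystal: 12 * 29 = 348
Total = 672 + 348 = 1020

1020 gold


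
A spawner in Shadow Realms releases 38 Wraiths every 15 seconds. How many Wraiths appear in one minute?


Spawns per minute = count * (60 / interval)
= 38 * (60 / 15)
= 38 * 4.0
= 152.0

152.0 per minute


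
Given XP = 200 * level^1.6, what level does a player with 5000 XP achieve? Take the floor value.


XP = 200 * level^1.6, so level = (XP / 200)^(1/1.6)
= (5000 / 200)^(1/1.6)
= 25.0^0.625
= 7.4767
Floor: level = 7

level 7


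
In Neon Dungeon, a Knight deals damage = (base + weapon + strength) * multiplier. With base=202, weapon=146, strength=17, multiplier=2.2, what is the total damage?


Sum base + weapon + str = 202 + 146 + 17 = 365
Multiply by 2.2:
365 * 2.2 = 803.0

803.0 damage


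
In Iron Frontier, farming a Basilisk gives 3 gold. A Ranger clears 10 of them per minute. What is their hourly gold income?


Gold per minute = 3 * 10 = 30
Gold per hour = 30 * 60 = 1800

1800 gold/hour


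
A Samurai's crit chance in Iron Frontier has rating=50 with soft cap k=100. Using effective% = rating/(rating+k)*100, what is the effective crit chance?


effective% = rating / (rating + k) * 100
= 50 / (50 + 100) * 100
= 50 / 150 * 100
= 0.333333 * 100
= 33.33%

33.33%


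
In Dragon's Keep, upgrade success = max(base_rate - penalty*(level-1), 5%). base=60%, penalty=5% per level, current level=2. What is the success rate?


raw_rate = 60 - 5 * (2 - 1)
= 60 - 5 * 1
= 60 - 5
= 55
Apply floor: max(55, 5) = 55%

55%


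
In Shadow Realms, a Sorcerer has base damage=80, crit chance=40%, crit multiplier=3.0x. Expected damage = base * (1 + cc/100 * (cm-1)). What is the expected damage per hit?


E[dmg] = base * (1 + crit_chance * (crit_mult - 1))
cc as decimal = 40/100 = 0.4
cm - 1 = 3.0 - 1 = 2.0
Bonus factor = 0.4 * 2.0 = 0.8
Total multiplier = 1 + 0.8 = 1.8
Expected damage = 80 * 1.8 = 144.00

144.00 damage


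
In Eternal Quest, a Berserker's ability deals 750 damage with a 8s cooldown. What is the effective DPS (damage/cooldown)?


DPS = damage / cooldown
= 750 / 8
= 93.75

93.75 DPS


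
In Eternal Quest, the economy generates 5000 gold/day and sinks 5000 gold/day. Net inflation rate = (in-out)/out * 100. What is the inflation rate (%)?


Net gold = 5000 - 5000 = 0
Inflation rate = net / sunk * 100 = 0 / 5000 * 100
= 0.0 * 100
= 0.00%

0.00%


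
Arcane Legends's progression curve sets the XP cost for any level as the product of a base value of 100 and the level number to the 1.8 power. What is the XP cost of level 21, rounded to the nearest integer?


XP = 100 * level^1.8
Substitute level = 21:
XP = 100 * 21^1.8
= 100 * 239.8804
= 23988

23988 XP


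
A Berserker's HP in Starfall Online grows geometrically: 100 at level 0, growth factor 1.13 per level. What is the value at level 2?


value = base * growth^level
= 100 * 1.13^2
= 100 * 1.2769
= 127.69

127.69 HP


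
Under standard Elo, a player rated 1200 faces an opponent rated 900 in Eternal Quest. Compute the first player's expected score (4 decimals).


Elo expected score: Ea = 1/(1 + 10^((Rb-Ra)/400))
Rb - Ra = 900 - 1200 = -300
(Rb-Ra)/400 = -300/400 = -0.75
10^-0.75 = 0.177828
Ea = 1/(1 + 0.177828) = 1/1.177828 = 0.8490

0.8490


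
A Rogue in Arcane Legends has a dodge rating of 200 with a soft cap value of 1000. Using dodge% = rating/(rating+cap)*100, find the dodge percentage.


dodge% = 200 / (200 + 1000) * 100
= 200 / 1200 * 100
= 0.166667 * 100
= 16.67%

16.67%


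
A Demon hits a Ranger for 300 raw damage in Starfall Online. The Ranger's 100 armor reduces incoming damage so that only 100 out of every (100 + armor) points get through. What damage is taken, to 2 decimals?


actual = 300 * 100 / (100 + 100)
= 300 * 100 / 200
= 30000 / 200
= 150.00

150.00 damage


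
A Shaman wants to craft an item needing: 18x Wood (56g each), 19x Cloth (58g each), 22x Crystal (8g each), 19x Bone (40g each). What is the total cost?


Cost breakdown:
  Wood: 18 * 56 = 1008
  Cloth: 19 * 58 = 1102
  Crystal: 22 * 8 = 176
  Bone: 19 * 40 = 760
Total = 1008 + 1102 + 176 + 760 = 3046

3046 gold


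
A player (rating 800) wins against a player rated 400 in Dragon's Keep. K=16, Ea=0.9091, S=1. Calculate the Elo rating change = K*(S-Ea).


Elo update: delta = K * (S - Ea), where S = 1 (wins)
S - Ea = 1 - 0.9091 = 0.0909
Rating change = 16 * 0.0909
= 1.45

1.45 rating points


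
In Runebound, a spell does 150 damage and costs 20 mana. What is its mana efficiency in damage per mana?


Efficiency = damage / mana
= 150 / 20
= 7.50

7.50 dmg/mana


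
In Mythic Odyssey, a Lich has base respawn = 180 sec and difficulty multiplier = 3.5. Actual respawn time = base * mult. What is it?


Respawn time = base * multiplier
= 180 * 3.5
= 630.0 seconds

630.0 seconds


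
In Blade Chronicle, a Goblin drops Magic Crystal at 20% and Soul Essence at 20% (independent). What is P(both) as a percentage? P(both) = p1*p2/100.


For independent events, P(both) = P(A) * P(B)
= 20% * 20%
= 400 / 100 %
= 4.0%

4.0%


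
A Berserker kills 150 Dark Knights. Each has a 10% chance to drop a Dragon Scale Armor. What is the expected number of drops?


Expected drops = kills * (drop_rate / 100)
= 150 * (10 / 100)
= 150 * 0.1
= 15.0

15.0 drops


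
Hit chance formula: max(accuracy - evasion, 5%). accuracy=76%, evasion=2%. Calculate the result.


accuracy - evasion = 76 - 2 = 74
Apply floor: max(74, 5) = 74
Hit chance = 74%

74%


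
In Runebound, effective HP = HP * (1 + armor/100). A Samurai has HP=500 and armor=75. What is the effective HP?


EHP = 500 * (1 + 75/100)
= 500 * (1 + 0.75)
= 500 * 1.75
= 875.0

875.0 EHP


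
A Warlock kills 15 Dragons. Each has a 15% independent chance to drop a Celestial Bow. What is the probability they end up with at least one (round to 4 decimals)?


P(at least one) = 1 - P(none) = 1 - (1-p)^n
p = 15/100 = 0.15
1 - p = 0.85
(1 - p)^15 = 0.85^15 = 0.087354
P(at least one) = 1 - 0.087354 = 0.9126

0.9126


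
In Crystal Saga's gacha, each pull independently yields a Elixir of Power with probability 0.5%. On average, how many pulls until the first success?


Expected pulls for a geometric distribution = 1/p = 100 / rate%
= 100 / 0.5
= 200.0

200.0 pulls


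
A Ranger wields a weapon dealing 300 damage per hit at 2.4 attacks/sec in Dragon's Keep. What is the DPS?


DPS = damage * attack_speed
= 300 * 2.4
= 720.0

720.0 DPS


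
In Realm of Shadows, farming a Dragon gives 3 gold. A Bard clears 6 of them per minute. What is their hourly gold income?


Gold per minute = 3 * 6 = 18
Gold per hour = 18 * 60 = 1080

1080 gold/hour


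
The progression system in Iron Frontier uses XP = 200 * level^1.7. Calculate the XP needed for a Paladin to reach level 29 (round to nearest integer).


XP = 200 * level^1.7
Substitute level = 29:
XP = 200 * 29^1.7
= 200 * 306.2504
= 61250

61250 XP


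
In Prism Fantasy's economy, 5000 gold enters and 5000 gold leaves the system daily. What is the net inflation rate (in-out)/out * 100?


Net gold = 5000 - 5000 = 0
Inflation rate = net / sunk * 100 = 0 / 5000 * 100
= 0.0 * 100
= 0.00%

0.00%


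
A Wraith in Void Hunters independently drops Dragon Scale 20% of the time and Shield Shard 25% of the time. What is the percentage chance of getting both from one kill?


For independent events, P(both) = P(A) * P(B)
= 20% * 25%
= 500 / 100 %
= 5.0%

5.0%


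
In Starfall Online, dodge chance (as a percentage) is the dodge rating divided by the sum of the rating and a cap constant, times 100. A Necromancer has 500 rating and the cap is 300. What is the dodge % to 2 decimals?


dodge% = 500 / (500 + 300) * 100
= 500 / 800 * 100
= 0.625 * 100
= 62.50%

62.50%


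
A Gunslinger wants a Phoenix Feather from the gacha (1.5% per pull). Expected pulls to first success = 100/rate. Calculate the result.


Expected pulls for a geometric distribution = 1/p = 100 / rate%
= 100 / 1.5
= 66.67

66.67 pulls


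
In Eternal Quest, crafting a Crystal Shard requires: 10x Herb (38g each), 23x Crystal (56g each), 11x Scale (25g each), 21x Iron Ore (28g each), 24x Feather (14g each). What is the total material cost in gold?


Cost breakdown:
  Herb: 10 * 38 = 380
  Crystal: 23 * 56 = 1288
  Scale: 11 * 25 = 275
  Iron Ore: 21 * 28 = 588
  Feather: 24 * 14 = 336
Total = 380 + 1288 + 275 + 588 + 336 = 2867

2867 gold


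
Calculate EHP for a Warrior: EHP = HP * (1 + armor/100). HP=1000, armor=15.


EHP = 1000 * (1 + 15/100)
= 1000 * (1 + 0.15)
= 1000 * 1.15
= 1150.0

1150.0 EHP


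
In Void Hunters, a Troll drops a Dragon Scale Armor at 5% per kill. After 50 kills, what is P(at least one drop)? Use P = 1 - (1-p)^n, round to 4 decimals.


P(at least one) = 1 - P(none) = 1 - (1-p)^n
p = 5/100 = 0.05
1 - p = 0.95
(1 - p)^50 = 0.95^50 = 0.076945
P(at least one) = 1 - 0.076945 = 0.9231

0.9231


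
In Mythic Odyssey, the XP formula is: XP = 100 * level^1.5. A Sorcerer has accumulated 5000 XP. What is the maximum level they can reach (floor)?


XP = 100 * level^1.5, so level = (XP / 100)^(1/1.5)
= (5000 / 100)^(1/1.5)
= 50.0^0.6667
= 13.5721
Floor: level = 13

level 13


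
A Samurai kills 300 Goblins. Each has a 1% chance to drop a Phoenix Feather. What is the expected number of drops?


Expected drops = kills * (drop_rate / 100)
= 300 * (1 / 100)
= 300 * 0.01
= 3.0

3.0 drops


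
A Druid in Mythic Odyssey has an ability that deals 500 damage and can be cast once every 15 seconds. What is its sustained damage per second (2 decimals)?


DPS = damage / cooldown
= 500 / 15
= 33.33

33.33 DPS


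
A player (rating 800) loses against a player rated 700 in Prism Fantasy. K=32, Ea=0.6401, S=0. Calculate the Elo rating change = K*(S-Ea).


Elo update: delta = K * (S - Ea), where S = 0 (loses)
S - Ea = 0 - 0.6401 = -0.6401
Rating change = 32 * -0.6401
= -20.48

-20.48 rating points


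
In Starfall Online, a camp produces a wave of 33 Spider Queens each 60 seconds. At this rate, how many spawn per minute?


Spawns per minute = count * (60 / interval)
= 33 * (60 / 60)
= 33 * 1.0
= 33.0

33.0 per minute


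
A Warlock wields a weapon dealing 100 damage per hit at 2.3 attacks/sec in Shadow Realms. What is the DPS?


DPS = damage * attack_speed
= 100 * 2.3
= 230.0

230.0 DPS


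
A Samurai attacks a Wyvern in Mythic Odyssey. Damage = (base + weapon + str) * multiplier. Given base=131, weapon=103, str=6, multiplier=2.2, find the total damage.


Sum base + weapon + str = 131 + 103 + 6 = 240
Multiply by 2.2:
240 * 2.2 = 528.0

528.0 damage


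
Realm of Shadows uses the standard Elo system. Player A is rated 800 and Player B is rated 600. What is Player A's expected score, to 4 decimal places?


Elo expected score: Ea = 1/(1 + 10^((Rb-Ra)/400))
Rb - Ra = 600 - 800 = -200
(Rb-Ra)/400 = -200/400 = -0.5
10^-0.5 = 0.316228
Ea = 1/(1 + 0.316228) = 1/1.316228 = 0.7597

0.7597


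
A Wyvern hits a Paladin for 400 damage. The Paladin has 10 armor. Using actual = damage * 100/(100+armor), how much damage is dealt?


actual = 400 * 100 / (100 + 10)
= 400 * 100 / 110
= 40000 / 110
= 363.64

363.64 damage


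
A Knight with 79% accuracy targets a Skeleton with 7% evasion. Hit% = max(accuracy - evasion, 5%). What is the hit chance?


accuracy - evasion = 79 - 7 = 72
Apply floor: max(72, 5) = 72
Hit chance = 72%

72%


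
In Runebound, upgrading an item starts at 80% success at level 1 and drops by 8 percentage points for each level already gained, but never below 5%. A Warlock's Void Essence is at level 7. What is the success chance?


raw_rate = 80 - 8 * (7 - 1)
= 80 - 8 * 6
= 80 - 48
= 32
Apply floor: max(32, 5) = 32%

32%


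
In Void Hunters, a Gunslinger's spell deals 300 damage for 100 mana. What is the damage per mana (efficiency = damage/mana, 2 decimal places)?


Efficiency = damage / mana
= 300 / 100
= 3.00

3.00 dmg/mana


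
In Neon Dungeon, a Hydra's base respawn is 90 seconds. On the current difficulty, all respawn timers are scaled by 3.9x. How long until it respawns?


Respawn time = base * multiplier
= 90 * 3.9
= 351.0 seconds

351.0 seconds


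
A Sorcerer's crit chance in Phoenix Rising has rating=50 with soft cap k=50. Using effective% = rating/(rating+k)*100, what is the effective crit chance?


effective% = rating / (rating + k) * 100
= 50 / (50 + 50) * 100
= 50 / 100 * 100
= 0.5 * 100
= 50.00%

50.00%


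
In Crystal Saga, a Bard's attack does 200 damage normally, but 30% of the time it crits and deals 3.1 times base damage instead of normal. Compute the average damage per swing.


E[dmg] = base * (1 + crit_chance * (crit_mult - 1))
cc as decimal = 30/100 = 0.3
cm - 1 = 3.1 - 1 = 2.1
Bonus factor = 0.3 * 2.1 = 0.63
Total multiplier = 1 + 0.63 = 1.63
Expected damage = 200 * 1.63 = 326.00

326.00 damage


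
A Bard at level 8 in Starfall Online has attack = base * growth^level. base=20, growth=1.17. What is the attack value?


value = base * growth^level
= 20 * 1.17^8
= 20 * 3.511453
= 70.23

70.23 attack


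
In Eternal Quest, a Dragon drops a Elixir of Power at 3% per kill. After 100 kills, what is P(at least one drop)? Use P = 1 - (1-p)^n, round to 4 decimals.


P(at least one) = 1 - P(none) = 1 - (1-p)^n
p = 3/100 = 0.03
1 - p = 0.97
(1 - p)^100 = 0.97^100 = 0.047553
P(at least one) = 1 - 0.047553 = 0.9524

0.9524


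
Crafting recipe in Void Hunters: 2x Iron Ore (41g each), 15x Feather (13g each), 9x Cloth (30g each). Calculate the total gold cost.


Cost breakdown:
  Iron Ore: 2 * 41 = 82
  Feather: 15 * 13 = 195
  Cloth: 9 * 30 = 270
Total = 82 + 195 + 270 = 547

547 gold


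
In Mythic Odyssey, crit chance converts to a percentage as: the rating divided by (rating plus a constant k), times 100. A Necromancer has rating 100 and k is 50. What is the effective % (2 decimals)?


effective% = rating / (rating + k) * 100
= 100 / (100 + 50) * 100
= 100 / 150 * 100
= 0.666667 * 100
= 66.67%

66.67%


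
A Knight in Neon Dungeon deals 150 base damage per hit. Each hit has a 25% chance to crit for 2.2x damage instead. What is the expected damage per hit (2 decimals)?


E[dmg] = base * (1 + crit_chance * (crit_mult - 1))
cc as decimal = 25/100 = 0.25
cm - 1 = 2.2 - 1 = 1.2
Bonus factor = 0.25 * 1.2 = 0.3
Total multiplier = 1 + 0.3 = 1.3
Expected damage = 150 * 1.3 = 195.00

195.00 damage
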